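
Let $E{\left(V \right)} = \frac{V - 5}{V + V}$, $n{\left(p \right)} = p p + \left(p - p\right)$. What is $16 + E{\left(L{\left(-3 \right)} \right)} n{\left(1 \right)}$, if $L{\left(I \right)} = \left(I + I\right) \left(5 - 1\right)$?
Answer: $\frac{797}{48} \approx 16.604$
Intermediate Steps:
$L{\left(I \right)} = 8 I$ ($L{\left(I \right)} = 2 I 4 = 8 I$)
$n{\left(p \right)} = p^{2}$ ($n{\left(p \right)} = p^{2} + 0 = p^{2}$)
$E{\left(V \right)} = \frac{-5 + V}{2 V}$
$16 + E{\left(L{\left(-3 \right)} \right)} n{\left(1 \right)} = 16 + \frac{-5 + 8 \left(-3\right)}{2 \cdot 8 \left(-3\right)} 1^{2} = 16 + \frac{-5 - 24}{2 \left(-24\right)} 1 = 16 + \frac{1}{2} \left(- \frac{1}{24}\right) \left(-29\right) 1 = 16 + \frac{29}{48} \cdot 1 = 16 + \frac{29}{48} = \frac{797}{48}$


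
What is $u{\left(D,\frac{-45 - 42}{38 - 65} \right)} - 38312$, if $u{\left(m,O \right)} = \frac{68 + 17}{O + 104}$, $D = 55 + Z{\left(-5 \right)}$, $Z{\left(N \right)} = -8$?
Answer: $- \frac{7394063}{193} \approx -38311.0$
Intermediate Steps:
$D = 47$ ($D = 55 - 8 = 47$)
$u{\left(m,O \right)} = \frac{85}{104 + O}$
$u{\left(D,\frac{-45 - 42}{38 - 65} \right)} - 38312 = \frac{85}{104 + \frac{-45 - 42}{38 - 65}} - 38312 = \frac{85}{104 - \frac{87}{-27}} - 38312 = \frac{85}{104 - - \frac{29}{9}} - 38312 = \frac{85}{104 + \frac{29}{9}} - 38312 = \frac{85}{\frac{965}{9}} - 38312 = 85 \cdot \frac{9}{965} - 38312 = \frac{153}{193} - 38312 = - \frac{7394063}{193}$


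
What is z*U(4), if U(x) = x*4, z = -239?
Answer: -3824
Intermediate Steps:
U(x) = 4*x
z*U(4) = -956*4 = -239*16 = -3824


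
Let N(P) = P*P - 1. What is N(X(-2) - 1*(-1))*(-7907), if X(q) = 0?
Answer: 0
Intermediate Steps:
N(P) = -1 + P**2 (N(P) = P**2 - 1 = -1 + P**2)
N(X(-2) - 1*(-1))*(-7907) = (-1 + (0 - 1*(-1))**2)*(-7907) = (-1 + (0 + 1)**2)*(-7907) = (-1 + 1**2)*(-7907) = (-1 + 1)*(-7907) = 0*(-7907) = 0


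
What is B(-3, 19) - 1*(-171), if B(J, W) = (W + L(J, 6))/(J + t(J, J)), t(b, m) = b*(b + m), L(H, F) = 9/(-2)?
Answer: 5159/30 ≈ 171.97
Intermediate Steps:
L(H, F) = -9/2 (L(H, F) = 9*(-½) = -9/2)
B(J, W) = (-9/2 + W)/(J + 2*J²) (B(J, W) = (W - 9/2)/(J + J*(J + J)) = (-9/2 + W)/(J + J*(2*J)) = (-9/2 + W)/(J + 2*J²))
B(-3, 19) - 1*(-171) = (-9/2 + 19)/((-3)*(1 + 2*(-3))) - 1*(-171) = -⅓*29/2/(1 - 6) + 171 = -⅓*29/2/(-5) + 171 = -⅓*(-⅕)*29/2 + 171 = 29/30 + 171 = 5159/30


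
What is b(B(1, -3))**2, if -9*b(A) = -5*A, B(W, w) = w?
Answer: 25/9 ≈ 2.7778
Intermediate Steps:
b(A) = 5*A/9 (b(A) = -(-5)*A/9 = 5*A/9)
b(B(1, -3))**2 = ((5/9)*(-3))**2 = (-5/3)**2 = 25/9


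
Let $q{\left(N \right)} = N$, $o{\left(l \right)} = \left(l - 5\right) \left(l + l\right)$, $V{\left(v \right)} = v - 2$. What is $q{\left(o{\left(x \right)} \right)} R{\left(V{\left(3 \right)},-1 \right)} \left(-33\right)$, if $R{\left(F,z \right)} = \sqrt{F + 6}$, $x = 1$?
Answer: $264 \sqrt{7} \approx 698.48$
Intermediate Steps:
$V{\left(v \right)} = -2 + v$ ($V{\left(v \right)} = v - 2 = -2 + v$)
$o{\left(l \right)} = 2 l \left(-5 + l\right)$ ($o{\left(l \right)} = \left(-5 + l\right) 2 l = 2 l \left(-5 + l\right)$)
$R{\left(F,z \right)} = \sqrt{6 + F}$
$q{\left(o{\left(x \right)} \right)} R{\left(V{\left(3 \right)},-1 \right)} \left(-33\right) = 2 \cdot 1 \left(-5 + 1\right) \sqrt{6 + \left(-2 + 3\right)} \left(-33\right) = 2 \cdot 1 \left(-4\right) \sqrt{6 + 1} \left(-33\right) = - 8 \sqrt{7} \left(-33\right) = 264 \sqrt{7}$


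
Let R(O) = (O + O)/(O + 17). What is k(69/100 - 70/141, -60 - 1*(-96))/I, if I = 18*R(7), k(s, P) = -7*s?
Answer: -2729/21150 ≈ -0.12903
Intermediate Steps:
R(O) = 2*O/(17 + O) (R(O) = (2*O)/(17 + O) = 2*O/(17 + O))
I = 21/2 (I = 18*(2*7/(17 + 7)) = 18*(2*7/24) = 18*(2*7*(1/24)) = 18*(7/12) = 21/2 ≈ 10.500)
k(69/100 - 70/141, -60 - 1*(-96))/I = (-7*(69/100 - 70/141))/(21/2) = -7*(69*(1/100) - 70*1/141)*(2/21) = -7*(69/100 - 70/141)*(2/21) = -7*2729/14100*(2/21) = -19103/14100*2/21 = -2729/21150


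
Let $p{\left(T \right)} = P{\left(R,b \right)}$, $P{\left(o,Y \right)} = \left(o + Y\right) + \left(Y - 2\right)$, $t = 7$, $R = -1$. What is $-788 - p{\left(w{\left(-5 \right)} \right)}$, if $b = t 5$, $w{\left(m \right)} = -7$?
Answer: $-855$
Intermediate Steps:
$b = 35$ ($b = 7 \cdot 5 = 35$)
$P{\left(o,Y \right)} = -2 + o + 2 Y$ ($P{\left(o,Y \right)} = \left(Y + o\right) + \left(Y - 2\right) = \left(Y + o\right) + \left(-2 + Y\right) = -2 + o + 2 Y$)
$p{\left(T \right)} = 67$ ($p{\left(T \right)} = -2 - 1 + 2 \cdot 35 = -2 - 1 + 70 = 67$)
$-788 - p{\left(w{\left(-5 \right)} \right)} = -788 - 67 = -855$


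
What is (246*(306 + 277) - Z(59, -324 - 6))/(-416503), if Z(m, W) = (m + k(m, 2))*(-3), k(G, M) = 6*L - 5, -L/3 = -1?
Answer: -143634/416503 ≈ -0.34486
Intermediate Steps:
L = 3 (L = -3*(-1) = 3)
k(G, M) = 13 (k(G, M) = 6*3 - 5 = 18 - 5 = 13)
Z(m, W) = -39 - 3*m (Z(m, W) = (m + 13)*(-3) = (13 + m)*(-3) = -39 - 3*m)
(246*(306 + 277) - Z(59, -324 - 6))/(-416503) = (246*(306 + 277) - (-39 - 3*59))/(-416503) = (246*583 - (-39 - 177))*(-1/416503) = (143418 - 1*(-216))*(-1/416503) = (143418 + 216)*(-1/416503) = 143634*(-1/416503) = -143634/416503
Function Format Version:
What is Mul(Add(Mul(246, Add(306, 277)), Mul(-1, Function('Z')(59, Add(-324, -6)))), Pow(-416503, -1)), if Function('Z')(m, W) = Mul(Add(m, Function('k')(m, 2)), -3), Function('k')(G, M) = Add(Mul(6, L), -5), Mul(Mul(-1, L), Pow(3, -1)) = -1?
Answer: Rational(-143634, 416503) ≈ -0.34486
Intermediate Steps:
L = 3 (L = Mul(-3, -1) = 3)
Function('k')(G, M) = 13 (Function('k')(G, M) = Add(Mul(6, 3), -5) = Add(18, -5) = 13)
Function('Z')(m, W) = Add(-39, Mul(-3, m)) (Function('Z')(m, W) = Mul(Add(m, 13), -3) = Mul(Add(13, m), -3) = Add(-39, Mul(-3, m)))
Mul(Add(Mul(246, Add(306, 277)), Mul(-1, Function('Z')(59, Add(-324, -6)))), Pow(-416503, -1)) = Mul(Add(Mul(246, Add(306, 277)), Mul(-1, Add(-39, Mul(-3, 59)))), Pow(-416503, -1)) = Mul(Add(Mul(246, 583), Mul(-1, Add(-39, -177))), Rational(-1, 416503)) = Mul(Add(143418, Mul(-1, -216)), Rational(-1, 416503)) = Mul(Add(143418, 216), Rational(-1, 416503)) = Mul(143634, Rational(-1, 416503)) = Rational(-143634, 416503)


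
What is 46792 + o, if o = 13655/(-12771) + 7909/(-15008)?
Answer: 8968184184977/191667168 ≈ 46790.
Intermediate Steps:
o = -305940079/191667168 (o = 13655*(-1/12771) + 7909*(-1/15008) = -13655/12771 - 7909/15008 = -305940079/191667168 ≈ -1.5962)
46792 + o = 46792 - 305940079/191667168 = 8968184184977/191667168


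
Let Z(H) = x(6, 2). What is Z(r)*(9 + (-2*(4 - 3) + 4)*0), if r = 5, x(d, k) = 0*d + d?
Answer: 54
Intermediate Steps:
x(d, k) = d (x(d, k) = 0 + d = d)
Z(H) = 6
Z(r)*(9 + (-2*(4 - 3) + 4)*0) = 6*(9 + (-2*(4 - 3) + 4)*0) = 6*(9 + (-2*1 + 4)*0) = 6*(9 + (-2 + 4)*0) = 6*(9 + 2*0) = 6*(9 + 0) = 6*9 = 54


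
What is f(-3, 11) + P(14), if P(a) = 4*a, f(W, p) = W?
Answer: 53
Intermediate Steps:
f(-3, 11) + P(14) = -3 + 4*14 = -3 + 56 = 53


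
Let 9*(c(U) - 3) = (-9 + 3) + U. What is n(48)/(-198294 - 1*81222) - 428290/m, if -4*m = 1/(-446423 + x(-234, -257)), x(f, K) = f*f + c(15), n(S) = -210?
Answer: -31258338805336845/46586 ≈ -6.7098e+11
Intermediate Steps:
c(U) = 7/3 + U/9 (c(U) = 3 + ((-9 + 3) + U)/9 = 3 + (-6 + U)/9 = 3 + (-⅔ + U/9) = 7/3 + U/9)
x(f, K) = 4 + f² (x(f, K) = f*f + (7/3 + (⅑)*15) = f² + (7/3 + 5/3) = f² + 4 = 4 + f²)
m = 1/1566652 (m = -1/(4*(-446423 + (4 + (-234)²))) = -1/(4*(-446423 + (4 + 54756))) = -1/(4*(-446423 + 54760)) = -¼/(-391663) = -¼*(-1/391663) = 1/1566652 ≈ 6.3830e-7)
n(48)/(-198294 - 1*81222) - 428290/m = -210/(-198294 - 1*81222) - 428290/1/1566652 = -210/(-198294 - 81222) - 428290*1566652 = -210/(-279516) - 670981385080 = -210*(-1/279516) - 670981385080 = 35/46586 - 670981385080 = -31258338805336845/46586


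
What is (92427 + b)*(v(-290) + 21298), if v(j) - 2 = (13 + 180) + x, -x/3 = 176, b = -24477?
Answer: 1424571750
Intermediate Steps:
x = -528 (x = -3*176 = -528)
v(j) = -333 (v(j) = 2 + ((13 + 180) - 528) = 2 + (193 - 528) = 2 - 335 = -333)
(92427 + b)*(v(-290) + 21298) = (92427 - 24477)*(-333 + 21298) = 67950*20965 = 1424571750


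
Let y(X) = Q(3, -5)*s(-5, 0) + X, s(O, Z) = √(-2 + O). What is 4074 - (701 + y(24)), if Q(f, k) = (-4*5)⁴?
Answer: 3349 - 160000*I*√7 ≈ 3349.0 - 4.2332e+5*I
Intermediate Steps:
Q(f, k) = 160000 (Q(f, k) = (-20)⁴ = 160000)
y(X) = X + 160000*I*√7 (y(X) = 160000*√(-2 - 5) + X = 160000*√(-7) + X = 160000*(I*√7) + X = 160000*I*√7 + X = X + 160000*I*√7)
4074 - (701 + y(24)) = 4074 - (701 + (24 + 160000*I*√7)) = 4074 - (725 + 160000*I*√7) = 4074 + (-725 - 160000*I*√7) = 3349 - 160000*I*√7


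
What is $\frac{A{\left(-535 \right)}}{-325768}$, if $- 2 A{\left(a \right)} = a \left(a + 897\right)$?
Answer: $- \frac{96835}{325768} \approx -0.29725$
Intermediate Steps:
$A{\left(a \right)} = - \frac{a \left(897 + a\right)}{2}$ ($A{\left(a \right)} = - \frac{a \left(a + 897\right)}{2} = - \frac{a \left(897 + a\right)}{2}$)
$\frac{A{\left(-535 \right)}}{-325768} = \frac{\left(- \frac{1}{2}\right) \left(-535\right) \left(897 - 535\right)}{-325768} = \left(- \frac{1}{2}\right) \left(-535\right) 362 \left(- \frac{1}{325768}\right) = 96835 \left(- \frac{1}{325768}\right) = - \frac{96835}{325768}$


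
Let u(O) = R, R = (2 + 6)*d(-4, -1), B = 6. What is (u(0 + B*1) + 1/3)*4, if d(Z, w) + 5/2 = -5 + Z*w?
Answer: -332/3 ≈ -110.67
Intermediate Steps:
d(Z, w) = -15/2 + Z*w (d(Z, w) = -5/2 + (-5 + Z*w) = -15/2 + Z*w)
R = -28 (R = (2 + 6)*(-15/2 - 4*(-1)) = 8*(-15/2 + 4) = 8*(-7/2) = -28)
u(O) = -28
(u(0 + B*1) + 1/3)*4 = (-28 + 1/3)*4 = -83/3*4 = -332/3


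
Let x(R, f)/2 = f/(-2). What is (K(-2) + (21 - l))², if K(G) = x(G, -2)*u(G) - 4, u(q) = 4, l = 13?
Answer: 144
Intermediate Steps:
x(R, f) = -f (x(R, f) = 2*(f/(-2)) = 2*(f*(-½)) = 2*(-f/2) = -f)
K(G) = 4 (K(G) = -1*(-2)*4 - 4 = 2*4 - 4 = 8 - 4 = 4)
(K(-2) + (21 - l))² = (4 + (21 - 1*13))² = (4 + (21 - 13))² = (4 + 8)² = 12² = 144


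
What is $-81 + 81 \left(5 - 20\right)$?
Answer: $-1296$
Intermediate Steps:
$-81 + 81 \left(5 - 20\right) = -81 + 81 \left(-15\right) = -81 - 1215 = -1296$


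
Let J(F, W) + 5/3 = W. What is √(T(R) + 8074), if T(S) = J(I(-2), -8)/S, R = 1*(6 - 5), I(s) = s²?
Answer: √72579/3 ≈ 89.802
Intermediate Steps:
J(F, W) = -5/3 + W
R = 1 (R = 1*1 = 1)
T(S) = -29/(3*S) (T(S) = (-5/3 - 8)/S = -29/(3*S))
√(T(R) + 8074) = √(-29/3/1 + 8074) = √(-29/3*1 + 8074) = √(-29/3 + 8074) = √(24193/3) = √72579/3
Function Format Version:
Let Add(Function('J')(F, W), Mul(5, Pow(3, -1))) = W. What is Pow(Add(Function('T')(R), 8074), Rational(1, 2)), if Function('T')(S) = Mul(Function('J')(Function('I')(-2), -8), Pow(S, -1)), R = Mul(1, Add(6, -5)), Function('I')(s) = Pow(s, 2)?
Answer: Mul(Rational(1, 3), Pow(72579, Rational(1, 2))) ≈ 89.802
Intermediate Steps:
Function('J')(F, W) = Add(Rational(-5, 3), W)
R = 1 (R = Mul(1, 1) = 1)
Function('T')(S) = Mul(Rational(-29, 3), Pow(S, -1)) (Function('T')(S) = Mul(Add(Rational(-5, 3), -8), Pow(S, -1)) = Mul(Rational(-29, 3), Pow(S, -1)))
Pow(Add(Function('T')(R), 8074), Rational(1, 2)) = Pow(Add(Mul(Rational(-29, 3), Pow(1, -1)), 8074), Rational(1, 2)) = Pow(Add(Mul(Rational(-29, 3), 1), 8074), Rational(1, 2)) = Pow(Add(Rational(-29, 3), 8074), Rational(1, 2)) = Pow(Rational(24193, 3), Rational(1, 2)) = Mul(Rational(1, 3), Pow(72579, Rational(1, 2)))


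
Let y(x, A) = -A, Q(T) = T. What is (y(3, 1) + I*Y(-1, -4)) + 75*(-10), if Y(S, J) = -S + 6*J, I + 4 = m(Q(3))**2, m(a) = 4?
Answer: -1027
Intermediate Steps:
I = 12 (I = -4 + 4**2 = -4 + 16 = 12)
(y(3, 1) + I*Y(-1, -4)) + 75*(-10) = (-1*1 + 12*(-1*(-1) + 6*(-4))) + 75*(-10) = (-1 + 12*(1 - 24)) - 750 = (-1 + 12*(-23)) - 750 = (-1 - 276) - 750 = -277 - 750 = -1027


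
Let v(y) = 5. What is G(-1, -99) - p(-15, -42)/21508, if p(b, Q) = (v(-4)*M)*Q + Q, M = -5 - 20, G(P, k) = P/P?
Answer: 4075/5377 ≈ 0.75786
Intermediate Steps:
G(P, k) = 1
M = -25
p(b, Q) = -124*Q (p(b, Q) = (5*(-25))*Q + Q = -125*Q + Q = -124*Q)
G(-1, -99) - p(-15, -42)/21508 = 1 - (-124*(-42))/21508 = 1 - 5208/21508 = 1 - 1*1302/5377 = 1 - 1302/5377 = 4075/5377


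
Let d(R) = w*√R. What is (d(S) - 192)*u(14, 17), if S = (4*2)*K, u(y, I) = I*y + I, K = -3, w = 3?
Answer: -48960 + 1530*I*√6 ≈ -48960.0 + 3747.7*I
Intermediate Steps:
u(y, I) = I + I*y
S = -24 (S = (4*2)*(-3) = 8*(-3) = -24)
d(R) = 3*√R
(d(S) - 192)*u(14, 17) = (3*√(-24) - 192)*(17*(1 + 14)) = (3*(2*I*√6) - 192)*(17*15) = (6*I*√6 - 192)*255 = (-192 + 6*I*√6)*255 = -48960 + 1530*I*√6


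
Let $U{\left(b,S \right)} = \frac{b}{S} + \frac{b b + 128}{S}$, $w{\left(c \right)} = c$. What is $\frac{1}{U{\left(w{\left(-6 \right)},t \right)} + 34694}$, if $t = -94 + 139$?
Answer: $\frac{45}{1561388} \approx 2.8821 \cdot 10^{-5}$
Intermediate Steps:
$t = 45$
$U{\left(b,S \right)} = \frac{b}{S} + \frac{128 + b^{2}}{S}$ ($U{\left(b,S \right)} = \frac{b}{S} + \frac{b^{2} + 128}{S} = \frac{b}{S} + \frac{128 + b^{2}}{S}$)
$\frac{1}{U{\left(w{\left(-6 \right)},t \right)} + 34694} = \frac{1}{\frac{128 - 6 + \left(-6\right)^{2}}{45} + 34694} = \frac{1}{\frac{128 - 6 + 36}{45} + 34694} = \frac{1}{\frac{1}{45} \cdot 158 + 34694} = \frac{1}{\frac{158}{45} + 34694} = \frac{1}{\frac{1561388}{45}} = \frac{45}{1561388}$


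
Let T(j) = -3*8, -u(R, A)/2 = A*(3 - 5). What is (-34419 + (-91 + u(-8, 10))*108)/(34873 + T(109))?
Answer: -39927/34849 ≈ -1.1457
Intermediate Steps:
u(R, A) = 4*A (u(R, A) = -2*A*(3 - 5) = -2*A*(-2) = -(-4)*A = 4*A)
T(j) = -24
(-34419 + (-91 + u(-8, 10))*108)/(34873 + T(109)) = (-34419 + (-91 + 4*10)*108)/(34873 - 24) = (-34419 + (-91 + 40)*108)/34849 = (-34419 - 51*108)*(1/34849) = (-34419 - 5508)*(1/34849) = -39927*1/34849 = -39927/34849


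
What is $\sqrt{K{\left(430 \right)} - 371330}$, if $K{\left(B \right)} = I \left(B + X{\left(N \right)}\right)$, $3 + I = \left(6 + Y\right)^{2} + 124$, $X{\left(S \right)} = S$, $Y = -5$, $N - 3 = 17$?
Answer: $i \sqrt{316430} \approx 562.52 i$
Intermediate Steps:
$N = 20$ ($N = 3 + 17 = 20$)
$I = 122$ ($I = -3 + \left(\left(6 - 5\right)^{2} + 124\right) = -3 + \left(1^{2} + 124\right) = -3 + \left(1 + 124\right) = -3 + 125 = 122$)
$K{\left(B \right)} = 2440 + 122 B$ ($K{\left(B \right)} = 122 \left(B + 20\right) = 122 \left(20 + B\right) = 2440 + 122 B$)
$\sqrt{K{\left(430 \right)} - 371330} = \sqrt{\left(2440 + 122 \cdot 430\right) - 371330} = \sqrt{\left(2440 + 52460\right) - 371330} = \sqrt{54900 - 371330} = \sqrt{-316430} = i \sqrt{316430}$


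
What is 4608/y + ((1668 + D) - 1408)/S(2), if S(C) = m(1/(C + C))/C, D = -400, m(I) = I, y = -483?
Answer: -181856/161 ≈ -1129.5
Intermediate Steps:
S(C) = 1/(2*C**2) (S(C) = 1/((C + C)*C) = 1/(((2*C))*C) = (1/(2*C))/C = 1/(2*C**2))
4608/y + ((1668 + D) - 1408)/S(2) = 4608/(-483) + ((1668 - 400) - 1408)/(((1/2)/2**2)) = 4608*(-1/483) + (1268 - 1408)/(((1/2)*(1/4))) = -1536/161 - 140/1/8 = -1536/161 - 140*8 = -1536/161 - 1120 = -181856/161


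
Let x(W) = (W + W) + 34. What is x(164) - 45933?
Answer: -45571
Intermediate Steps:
x(W) = 34 + 2*W (x(W) = 2*W + 34 = 34 + 2*W)
x(164) - 45933 = (34 + 2*164) - 45933 = (34 + 328) - 45933 = 362 - 45933 = -45571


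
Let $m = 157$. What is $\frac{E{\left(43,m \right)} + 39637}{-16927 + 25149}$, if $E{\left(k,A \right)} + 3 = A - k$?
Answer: $\frac{19874}{4111} \approx 4.8344$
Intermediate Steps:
$E{\left(k,A \right)} = -3 + A - k$ ($E{\left(k,A \right)} = -3 + \left(A - k\right) = -3 + A - k$)
$\frac{E{\left(43,m \right)} + 39637}{-16927 + 25149} = \frac{\left(-3 + 157 - 43\right) + 39637}{-16927 + 25149} = \frac{\left(-3 + 157 - 43\right) + 39637}{8222} = \left(111 + 39637\right) \frac{1}{8222} = 39748 \cdot \frac{1}{8222} = \frac{19874}{4111}$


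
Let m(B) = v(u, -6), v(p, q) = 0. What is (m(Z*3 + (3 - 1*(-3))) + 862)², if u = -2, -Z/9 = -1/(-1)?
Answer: 743044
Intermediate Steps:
Z = -9 (Z = -(-9)/(-1) = -(-9)*(-1) = -9*1 = -9)
m(B) = 0
(m(Z*3 + (3 - 1*(-3))) + 862)² = (0 + 862)² = 862² = 743044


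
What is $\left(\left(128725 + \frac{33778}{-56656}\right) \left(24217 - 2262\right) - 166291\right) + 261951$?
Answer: $\frac{80061725177485}{28328} \approx 2.8262 \cdot 10^{9}$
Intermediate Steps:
$\left(\left(128725 + \frac{33778}{-56656}\right) \left(24217 - 2262\right) - 166291\right) + 261951 = \left(\left(128725 + 33778 \left(- \frac{1}{56656}\right)\right) 21955 - 166291\right) + 261951 = \left(\left(128725 - \frac{16889}{28328}\right) 21955 - 166291\right) + 261951 = \left(\frac{3646504911}{28328} \cdot 21955 - 166291\right) + 261951 = \left(\frac{80059015321005}{28328} - 166291\right) + 261951 = \frac{80054304629557}{28328} + 261951 = \frac{80061725177485}{28328}$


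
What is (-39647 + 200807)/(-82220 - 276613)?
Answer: -53720/119611 ≈ -0.44912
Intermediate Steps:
(-39647 + 200807)/(-82220 - 276613) = 161160/(-358833) = 161160*(-1/358833) = -53720/119611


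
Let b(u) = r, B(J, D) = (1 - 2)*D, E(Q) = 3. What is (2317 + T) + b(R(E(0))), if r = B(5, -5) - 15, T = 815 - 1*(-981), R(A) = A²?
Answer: 4103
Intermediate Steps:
T = 1796 (T = 815 + 981 = 1796)
B(J, D) = -D
r = -10 (r = -1*(-5) - 15 = 5 - 15 = -10)
b(u) = -10
(2317 + T) + b(R(E(0))) = (2317 + 1796) - 10 = 4113 - 10 = 4103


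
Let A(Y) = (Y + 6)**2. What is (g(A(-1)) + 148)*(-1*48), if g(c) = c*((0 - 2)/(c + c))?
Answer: -7056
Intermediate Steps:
A(Y) = (6 + Y)**2
g(c) = -1 (g(c) = c*(-2*1/(2*c)) = c*(-1/c) = -1)
(g(A(-1)) + 148)*(-1*48) = (-1 + 148)*(-1*48) = 147*(-48) = -7056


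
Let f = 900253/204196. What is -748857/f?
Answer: -152913603972/900253 ≈ -1.6986e+5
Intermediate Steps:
f = 900253/204196 (f = 900253*(1/204196) = 900253/204196 ≈ 4.4088)
-748857/f = -748857/900253/204196 = -748857*204196/900253 = -152913603972/900253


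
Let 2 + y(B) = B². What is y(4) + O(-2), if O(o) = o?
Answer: 12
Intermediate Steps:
y(B) = -2 + B²
y(4) + O(-2) = (-2 + 4²) - 2 = (-2 + 16) - 2 = 14 - 2 = 12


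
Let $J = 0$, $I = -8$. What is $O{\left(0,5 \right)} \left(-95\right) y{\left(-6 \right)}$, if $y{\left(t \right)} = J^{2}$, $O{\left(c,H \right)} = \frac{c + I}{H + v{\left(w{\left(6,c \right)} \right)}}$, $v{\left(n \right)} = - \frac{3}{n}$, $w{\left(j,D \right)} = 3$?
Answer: $0$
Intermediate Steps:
$O{\left(c,H \right)} = \frac{-8 + c}{-1 + H}$ ($O{\left(c,H \right)} = \frac{c - 8}{H - \frac{3}{3}} = \frac{-8 + c}{H - 1} = \frac{-8 + c}{-1 + H}$)
$y{\left(t \right)} = 0$ ($y{\left(t \right)} = 0^{2} = 0$)
$O{\left(0,5 \right)} \left(-95\right) y{\left(-6 \right)} = \frac{-8 + 0}{-1 + 5} \left(-95\right) 0 = \frac{1}{4} \left(-8\right) \left(-95\right) 0 = \left(-2\right) \left(-95\right) 0 = 190 \cdot 0 = 0$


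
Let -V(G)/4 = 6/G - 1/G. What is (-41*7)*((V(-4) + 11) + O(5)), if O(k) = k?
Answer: -6027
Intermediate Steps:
V(G) = -20/G (V(G) = -4*(6/G - 1/G) = -20/G)
(-41*7)*((V(-4) + 11) + O(5)) = (-41*7)*((-20/(-4) + 11) + 5) = -287*((-20*(-1/4) + 11) + 5) = -287*((5 + 11) + 5) = -287*(16 + 5) = -287*21 = -6027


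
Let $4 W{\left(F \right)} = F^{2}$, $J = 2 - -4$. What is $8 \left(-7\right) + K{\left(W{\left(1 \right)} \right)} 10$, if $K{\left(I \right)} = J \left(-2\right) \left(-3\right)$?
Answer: $304$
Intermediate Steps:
$J = 6$ ($J = 2 + 4 = 6$)
$W{\left(F \right)} = \frac{F^{2}}{4}$
$K{\left(I \right)} = 36$ ($K{\left(I \right)} = 6 \left(-2\right) \left(-3\right) = \left(-12\right) \left(-3\right) = 36$)
$8 \left(-7\right) + K{\left(W{\left(1 \right)} \right)} 10 = 8 \left(-7\right) + 36 \cdot 10 = -56 + 360 = 304$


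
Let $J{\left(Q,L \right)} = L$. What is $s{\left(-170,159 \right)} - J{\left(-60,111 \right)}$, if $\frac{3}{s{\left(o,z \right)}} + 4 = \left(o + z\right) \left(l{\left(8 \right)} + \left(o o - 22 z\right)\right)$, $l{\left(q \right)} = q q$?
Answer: $- \frac{31094433}{280130} \approx -111.0$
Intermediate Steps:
$l{\left(q \right)} = q^{2}$
$s{\left(o,z \right)} = \frac{3}{-4 + \left(o + z\right) \left(64 + o^{2} - 22 z\right)}$ ($s{\left(o,z \right)} = \frac{3}{-4 + \left(o + z\right) \left(8^{2} + \left(o o - 22 z\right)\right)} = \frac{3}{-4 + \left(o + z\right) \left(64 + \left(o^{2} - 22 z\right)\right)} = \frac{3}{-4 + \left(o + z\right) \left(64 + o^{2} - 22 z\right)}$)
$s{\left(-170,159 \right)} - J{\left(-60,111 \right)} = \frac{3}{-4 + \left(-170\right)^{3} - 22 \cdot 159^{2} + 64 \left(-170\right) + 64 \cdot 159 + 159 \left(-170\right)^{2} - \left(-3740\right) 159} - 111 = \frac{3}{-4 - 4913000 - 556182 - 10880 + 10176 + 159 \cdot 28900 + 594660} - 111 = \frac{3}{-4 - 4913000 - 556182 - 10880 + 10176 + 4595100 + 594660} - 111 = \frac{3}{-280130} - 111 = 3 \left(- \frac{1}{280130}\right) - 111 = - \frac{3}{280130} - 111 = - \frac{31094433}{280130}$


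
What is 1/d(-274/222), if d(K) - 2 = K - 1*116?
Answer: -111/12791 ≈ -0.0086780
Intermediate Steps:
d(K) = -114 + K (d(K) = 2 + (K - 1*116) = 2 + (K - 116) = 2 + (-116 + K) = -114 + K)
1/d(-274/222) = 1/(-114 - 274/222) = 1/(-114 - 274*1/222) = 1/(-114 - 137/111) = 1/(-12791/111) = -111/12791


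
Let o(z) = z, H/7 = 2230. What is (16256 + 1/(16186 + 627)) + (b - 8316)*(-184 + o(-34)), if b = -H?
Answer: 87967700813/16813 ≈ 5.2321e+6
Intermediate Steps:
H = 15610 (H = 7*2230 = 15610)
b = -15610 (b = -1*15610 = -15610)
(16256 + 1/(16186 + 627)) + (b - 8316)*(-184 + o(-34)) = (16256 + 1/(16186 + 627)) + (-15610 - 8316)*(-184 - 34) = (16256 + 1/16813) - 23926*(-218) = (16256 + 1/16813) + 5215868 = 273312129/16813 + 5215868 = 87967700813/16813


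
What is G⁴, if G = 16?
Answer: 65536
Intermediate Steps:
G⁴ = 16⁴ = 65536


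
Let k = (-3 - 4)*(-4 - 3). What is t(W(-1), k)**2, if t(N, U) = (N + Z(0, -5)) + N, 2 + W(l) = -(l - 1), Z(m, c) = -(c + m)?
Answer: 25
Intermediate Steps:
Z(m, c) = -c - m
W(l) = -1 - l (W(l) = -2 - (l - 1) = -2 - (-1 + l) = -2 + (1 - l) = -1 - l)
k = 49 (k = -7*(-7) = 49)
t(N, U) = 5 + 2*N (t(N, U) = (N + (-1*(-5) - 1*0)) + N = (N + (5 + 0)) + N = (N + 5) + N = (5 + N) + N = 5 + 2*N)
t(W(-1), k)**2 = (5 + 2*(-1 - 1*(-1)))**2 = (5 + 2*(-1 + 1))**2 = (5 + 2*0)**2 = (5 + 0)**2 = 5**2 = 25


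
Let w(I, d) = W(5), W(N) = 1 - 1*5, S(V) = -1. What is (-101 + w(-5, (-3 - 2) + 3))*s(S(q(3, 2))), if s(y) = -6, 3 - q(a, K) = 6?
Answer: 630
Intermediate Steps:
q(a, K) = -3 (q(a, K) = 3 - 1*6 = 3 - 6 = -3)
W(N) = -4 (W(N) = 1 - 5 = -4)
w(I, d) = -4
(-101 + w(-5, (-3 - 2) + 3))*s(S(q(3, 2))) = (-101 - 4)*(-6) = -105*(-6) = 630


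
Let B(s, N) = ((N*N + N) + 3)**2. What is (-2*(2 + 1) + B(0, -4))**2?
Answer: 47961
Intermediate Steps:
B(s, N) = (3 + N + N**2)**2 (B(s, N) = ((N**2 + N) + 3)**2 = ((N + N**2) + 3)**2 = (3 + N + N**2)**2)
(-2*(2 + 1) + B(0, -4))**2 = (-2*(2 + 1) + (3 - 4 + (-4)**2)**2)**2 = (-2*3 + (3 - 4 + 16)**2)**2 = (-6 + 15**2)**2 = (-6 + 225)**2 = 219**2 = 47961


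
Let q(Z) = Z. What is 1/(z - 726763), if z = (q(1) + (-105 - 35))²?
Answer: -1/707442 ≈ -1.4135e-6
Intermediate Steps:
z = 19321 (z = (1 + (-105 - 35))² = (1 - 140)² = (-139)² = 19321)
1/(z - 726763) = 1/(19321 - 726763) = 1/(-707442) = -1/707442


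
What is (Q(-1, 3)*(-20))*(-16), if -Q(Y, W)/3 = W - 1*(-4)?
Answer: -6720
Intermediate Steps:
Q(Y, W) = -12 - 3*W (Q(Y, W) = -3*(W - 1*(-4)) = -3*(W + 4) = -3*(4 + W) = -12 - 3*W)
(Q(-1, 3)*(-20))*(-16) = ((-12 - 3*3)*(-20))*(-16) = ((-12 - 9)*(-20))*(-16) = -21*(-20)*(-16) = 420*(-16) = -6720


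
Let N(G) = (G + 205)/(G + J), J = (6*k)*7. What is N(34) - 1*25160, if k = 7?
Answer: -8252241/328 ≈ -25159.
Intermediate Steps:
J = 294 (J = (6*7)*7 = 42*7 = 294)
N(G) = (205 + G)/(294 + G) (N(G) = (G + 205)/(G + 294) = (205 + G)/(294 + G))
N(34) - 1*25160 = (205 + 34)/(294 + 34) - 1*25160 = 239/328 - 25160 = -8252241/328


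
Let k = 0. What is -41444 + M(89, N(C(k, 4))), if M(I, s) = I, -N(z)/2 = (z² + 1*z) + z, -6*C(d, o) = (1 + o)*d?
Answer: -41355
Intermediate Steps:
C(d, o) = -d*(1 + o)/6 (C(d, o) = -(1 + o)*d/6 = -d*(1 + o)/6)
N(z) = -4*z - 2*z² (N(z) = -2*((z² + 1*z) + z) = -2*((z² + z) + z) = -2*((z + z²) + z) = -2*(z² + 2*z) = -4*z - 2*z²)
-41444 + M(89, N(C(k, 4))) = -41444 + 89 = -41355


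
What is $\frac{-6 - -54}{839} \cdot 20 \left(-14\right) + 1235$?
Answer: $\frac{1022725}{839} \approx 1219.0$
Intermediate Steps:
$\frac{-6 - -54}{839} \cdot 20 \left(-14\right) + 1235 = \left(-6 + 54\right) \frac{1}{839} \left(-280\right) + 1235 = 48 \cdot \frac{1}{839} \left(-280\right) + 1235 = \frac{48}{839} \left(-280\right) + 1235 = - \frac{13440}{839} + 1235 = \frac{1022725}{839}$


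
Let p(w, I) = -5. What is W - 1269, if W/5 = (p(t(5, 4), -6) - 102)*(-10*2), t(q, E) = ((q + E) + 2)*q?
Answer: 9431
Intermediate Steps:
t(q, E) = q*(2 + E + q) (t(q, E) = ((E + q) + 2)*q = (2 + E + q)*q = q*(2 + E + q))
W = 10700 (W = 5*((-5 - 102)*(-10*2)) = 5*(-107*(-20)) = 5*2140 = 10700)
W - 1269 = 10700 - 1269 = 9431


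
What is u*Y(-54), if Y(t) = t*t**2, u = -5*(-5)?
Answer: -3936600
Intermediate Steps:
u = 25
Y(t) = t**3
u*Y(-54) = 25*(-54)**3 = 25*(-157464) = -3936600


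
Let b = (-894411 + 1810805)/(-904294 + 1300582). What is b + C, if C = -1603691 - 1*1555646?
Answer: -626003212331/198144 ≈ -3.1593e+6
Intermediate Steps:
C = -3159337 (C = -1603691 - 1555646 = -3159337)
b = 458197/198144 (b = 916394/396288 = 916394*(1/396288) = 458197/198144 ≈ 2.3124)
b + C = 458197/198144 - 3159337 = -626003212331/198144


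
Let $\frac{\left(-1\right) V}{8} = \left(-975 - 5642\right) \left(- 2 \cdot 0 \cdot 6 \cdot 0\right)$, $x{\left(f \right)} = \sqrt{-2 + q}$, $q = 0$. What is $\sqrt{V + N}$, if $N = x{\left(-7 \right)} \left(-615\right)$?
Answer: $\sqrt[4]{2} \sqrt{615} \sqrt{- i} \approx 20.854 - 20.854 i$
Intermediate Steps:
$x{\left(f \right)} = i \sqrt{2}$ ($x{\left(f \right)} = \sqrt{-2 + 0} = \sqrt{-2} = i \sqrt{2}$)
$V = 0$ ($V = - 8 \left(-975 - 5642\right) \left(- 2 \cdot 0 \cdot 6 \cdot 0\right) = - 8 \left(- 6617 \left(- 2 \cdot 0 \cdot 0\right)\right) = - 8 \left(- 6617 \left(\left(-2\right) 0\right)\right) = - 8 \left(\left(-6617\right) 0\right) = \left(-8\right) 0 = 0$)
$N = - 615 i \sqrt{2}$ ($N = i \sqrt{2} \left(-615\right) = - 615 i \sqrt{2} \approx - 869.74 i$)
$\sqrt{V + N} = \sqrt{0 - 615 i \sqrt{2}} = \sqrt{- 615 i \sqrt{2}} = \sqrt[4]{2} \sqrt{615} \sqrt{- i}$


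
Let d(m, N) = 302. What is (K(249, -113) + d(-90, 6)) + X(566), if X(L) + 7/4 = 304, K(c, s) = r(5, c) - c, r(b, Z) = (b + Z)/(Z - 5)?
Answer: 86935/244 ≈ 356.29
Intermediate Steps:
r(b, Z) = (Z + b)/(-5 + Z)
K(c, s) = -c + (5 + c)/(-5 + c) (K(c, s) = (c + 5)/(-5 + c) - c = (5 + c)/(-5 + c) - c = -c + (5 + c)/(-5 + c))
X(L) = 1209/4 (X(L) = -7/4 + 304 = 1209/4)
(K(249, -113) + d(-90, 6)) + X(566) = ((5 + 249 - 1*249*(-5 + 249))/(-5 + 249) + 302) + 1209/4 = ((5 + 249 - 1*249*244)/244 + 302) + 1209/4 = ((5 + 249 - 60756)/244 + 302) + 1209/4 = ((1/244)*(-60502) + 302) + 1209/4 = (-30251/122 + 302) + 1209/4 = 6593/122 + 1209/4 = 86935/244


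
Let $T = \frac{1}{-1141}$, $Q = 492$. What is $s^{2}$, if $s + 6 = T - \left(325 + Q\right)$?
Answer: $\frac{881803633936}{1301881} \approx 6.7733 \cdot 10^{5}$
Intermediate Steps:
$T = - \frac{1}{1141} \approx -0.00087642$
$s = - \frac{939044}{1141}$ ($s = -6 - \frac{932198}{1141} = - \frac{939044}{1141} \approx -823.0$)
$s^{2} = \left(- \frac{939044}{1141}\right)^{2} = \frac{881803633936}{1301881}$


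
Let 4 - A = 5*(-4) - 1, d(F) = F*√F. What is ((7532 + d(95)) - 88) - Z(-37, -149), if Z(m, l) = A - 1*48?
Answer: 7467 + 95*√95 ≈ 8392.9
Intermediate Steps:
d(F) = F^(3/2)
A = 25 (A = 4 - (5*(-4) - 1) = 4 - (-20 - 1) = 4 - 1*(-21) = 4 + 21 = 25)
Z(m, l) = -23 (Z(m, l) = 25 - 1*48 = 25 - 48 = -23)
((7532 + d(95)) - 88) - Z(-37, -149) = ((7532 + 95^(3/2)) - 88) - 1*(-23) = ((7532 + 95*√95) - 88) + 23 = (7444 + 95*√95) + 23 = 7467 + 95*√95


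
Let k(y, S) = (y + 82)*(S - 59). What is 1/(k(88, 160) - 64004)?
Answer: -1/46834 ≈ -2.1352e-5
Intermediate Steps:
k(y, S) = (-59 + S)*(82 + y) (k(y, S) = (82 + y)*(-59 + S) = (-59 + S)*(82 + y))
1/(k(88, 160) - 64004) = 1/((-4838 - 59*88 + 82*160 + 160*88) - 64004) = 1/((-4838 - 5192 + 13120 + 14080) - 64004) = 1/(17170 - 64004) = 1/(-46834) = -1/46834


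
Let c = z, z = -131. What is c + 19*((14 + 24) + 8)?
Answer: 743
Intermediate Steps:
c = -131
c + 19*((14 + 24) + 8) = -131 + 19*((14 + 24) + 8) = -131 + 19*(38 + 8) = -131 + 19*46 = -131 + 874 = 743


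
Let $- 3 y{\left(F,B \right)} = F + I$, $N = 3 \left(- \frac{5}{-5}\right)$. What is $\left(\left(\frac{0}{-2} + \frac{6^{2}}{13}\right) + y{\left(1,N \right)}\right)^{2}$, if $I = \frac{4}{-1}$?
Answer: $\frac{2401}{169} \approx 14.207$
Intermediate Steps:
$I = -4$ ($I = 4 \left(-1\right) = -4$)
$N = 3$ ($N = 3 \left(\left(-5\right) \left(- \frac{1}{5}\right)\right) = 3 \cdot 1 = 3$)
$y{\left(F,B \right)} = \frac{4}{3} - \frac{F}{3}$ ($y{\left(F,B \right)} = - \frac{F - 4}{3} = - \frac{-4 + F}{3} = \frac{4}{3} - \frac{F}{3}$)
$\left(\left(\frac{0}{-2} + \frac{6^{2}}{13}\right) + y{\left(1,N \right)}\right)^{2} = \left(\left(\frac{0}{-2} + \frac{6^{2}}{13}\right) + \left(\frac{4}{3} - \frac{1}{3}\right)\right)^{2} = \left(\left(0 \left(- \frac{1}{2}\right) + 36 \cdot \frac{1}{13}\right) + \left(\frac{4}{3} - \frac{1}{3}\right)\right)^{2} = \left(\left(0 + \frac{36}{13}\right) + 1\right)^{2} = \left(\frac{36}{13} + 1\right)^{2} = \left(\frac{49}{13}\right)^{2} = \frac{2401}{169}$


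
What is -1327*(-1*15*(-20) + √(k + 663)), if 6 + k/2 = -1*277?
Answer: -398100 - 1327*√97 ≈ -4.1117e+5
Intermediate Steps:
k = -566 (k = -12 + 2*(-1*277) = -12 + 2*(-277) = -12 - 554 = -566)
-1327*(-1*15*(-20) + √(k + 663)) = -1327*(-1*15*(-20) + √(-566 + 663)) = -1327*(-15*(-20) + √97) = -1327*(300 + √97) = -398100 - 1327*√97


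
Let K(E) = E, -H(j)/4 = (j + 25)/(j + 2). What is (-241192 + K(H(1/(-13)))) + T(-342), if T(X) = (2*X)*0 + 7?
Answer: -6030921/25 ≈ -2.4124e+5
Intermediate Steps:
H(j) = -4*(25 + j)/(2 + j) (H(j) = -4*(j + 25)/(j + 2) = -4*(25 + j)/(2 + j))
T(X) = 7 (T(X) = 0 + 7 = 7)
(-241192 + K(H(1/(-13)))) + T(-342) = (-241192 + 4*(-25 - 1/(-13))/(2 + 1/(-13))) + 7 = (-241192 + 4*(-25 - 1*(-1/13))/(2 - 1/13)) + 7 = (-241192 + 4*(-25 + 1/13)/(25/13)) + 7 = (-241192 + 4*(13/25)*(-324/13)) + 7 = (-241192 - 1296/25) + 7 = -6031096/25 + 7 = -6030921/25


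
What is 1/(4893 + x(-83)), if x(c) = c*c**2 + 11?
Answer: -1/566883 ≈ -1.7640e-6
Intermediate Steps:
x(c) = 11 + c**3 (x(c) = c**3 + 11 = 11 + c**3)
1/(4893 + x(-83)) = 1/(4893 + (11 + (-83)**3)) = 1/(4893 + (11 - 571787)) = 1/(4893 - 571776) = 1/(-566883) = -1/566883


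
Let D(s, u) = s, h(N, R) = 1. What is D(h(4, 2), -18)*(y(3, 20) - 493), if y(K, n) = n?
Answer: -473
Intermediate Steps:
D(h(4, 2), -18)*(y(3, 20) - 493) = 1*(20 - 493) = 1*(-473) = -473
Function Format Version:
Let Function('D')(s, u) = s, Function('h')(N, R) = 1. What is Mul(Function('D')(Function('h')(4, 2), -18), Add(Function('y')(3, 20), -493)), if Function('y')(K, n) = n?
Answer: -473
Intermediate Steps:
Mul(Function('D')(Function('h')(4, 2), -18), Add(Function('y')(3, 20), -493)) = Mul(1, Add(20, -493)) = Mul(1, -473) = -473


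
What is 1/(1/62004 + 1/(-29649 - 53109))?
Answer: 285073724/1153 ≈ 2.4725e+5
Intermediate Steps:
1/(1/62004 + 1/(-29649 - 53109)) = 1/(1/62004 + 1/(-82758)) = 1/(1/62004 - 1/82758) = 1/(1153/285073724) = 285073724/1153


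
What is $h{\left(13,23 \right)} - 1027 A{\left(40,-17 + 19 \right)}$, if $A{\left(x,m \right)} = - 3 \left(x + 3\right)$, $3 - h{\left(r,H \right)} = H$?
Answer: $132463$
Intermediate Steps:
$h{\left(r,H \right)} = 3 - H$
$A{\left(x,m \right)} = -9 - 3 x$ ($A{\left(x,m \right)} = - 3 \left(3 + x\right) = -9 - 3 x$)
$h{\left(13,23 \right)} - 1027 A{\left(40,-17 + 19 \right)} = \left(3 - 23\right) - 1027 \left(-9 - 120\right) = -20 - -132483 = -20 + 132483 = 132463$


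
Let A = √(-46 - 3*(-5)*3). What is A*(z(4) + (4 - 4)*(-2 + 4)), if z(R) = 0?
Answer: 0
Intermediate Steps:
A = I (A = √(-46 + 15*3) = √(-46 + 45) = √(-1) = I ≈ 1.0*I)
A*(z(4) + (4 - 4)*(-2 + 4)) = I*(0 + (4 - 4)*(-2 + 4)) = I*(0 + 0*2) = I*(0 + 0) = I*0 = 0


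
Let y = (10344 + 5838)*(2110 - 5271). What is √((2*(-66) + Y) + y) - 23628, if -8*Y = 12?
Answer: -23628 + I*√204605742/2 ≈ -23628.0 + 7152.0*I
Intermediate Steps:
Y = -3/2 (Y = -⅛*12 = -3/2 ≈ -1.5000)
y = -51151302 (y = 16182*(-3161) = -51151302)
√((2*(-66) + Y) + y) - 23628 = √((2*(-66) - 3/2) - 51151302) - 23628 = √((-132 - 3/2) - 51151302) - 23628 = √(-267/2 - 51151302) - 23628 = √(-102302871/2) - 23628 = I*√204605742/2 - 23628 = -23628 + I*√204605742/2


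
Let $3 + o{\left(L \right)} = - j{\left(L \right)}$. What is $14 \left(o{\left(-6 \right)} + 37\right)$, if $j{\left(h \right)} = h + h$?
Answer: $644$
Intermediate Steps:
$j{\left(h \right)} = 2 h$
$o{\left(L \right)} = -3 - 2 L$
$14 \left(o{\left(-6 \right)} + 37\right) = 14 \left(\left(-3 - -12\right) + 37\right) = 14 \left(\left(-3 + 12\right) + 37\right) = 14 \left(9 + 37\right) = 14 \cdot 46 = 644$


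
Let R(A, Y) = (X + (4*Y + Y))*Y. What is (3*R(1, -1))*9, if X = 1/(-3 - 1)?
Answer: 567/4 ≈ 141.75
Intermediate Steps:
X = -1/4 (X = 1/(-4) = -1/4 ≈ -0.25000)
R(A, Y) = Y*(-1/4 + 5*Y) (R(A, Y) = (-1/4 + (4*Y + Y))*Y = (-1/4 + 5*Y)*Y = Y*(-1/4 + 5*Y))
(3*R(1, -1))*9 = (3*((1/4)*(-1)*(-1 + 20*(-1))))*9 = (3*((1/4)*(-1)*(-1 - 20)))*9 = (3*((1/4)*(-1)*(-21)))*9 = (3*(21/4))*9 = (63/4)*9 = 567/4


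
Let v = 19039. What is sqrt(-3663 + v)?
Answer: 124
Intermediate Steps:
sqrt(-3663 + v) = sqrt(-3663 + 19039) = sqrt(15376) = 124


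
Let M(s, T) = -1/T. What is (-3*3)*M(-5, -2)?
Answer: -9/2 ≈ -4.5000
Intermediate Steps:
(-3*3)*M(-5, -2) = (-3*3)*(-1/(-2)) = -(-9)*(-1)/2 = -9*½ = -9/2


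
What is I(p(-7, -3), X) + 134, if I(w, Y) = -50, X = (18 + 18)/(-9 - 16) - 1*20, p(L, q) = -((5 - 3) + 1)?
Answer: 84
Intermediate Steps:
p(L, q) = -3 (p(L, q) = -(2 + 1) = -1*3 = -3)
X = -536/25 (X = 36/(-25) - 20 = 36*(-1/25) - 20 = -36/25 - 20 = -536/25 ≈ -21.440)
I(p(-7, -3), X) + 134 = -50 + 134 = 84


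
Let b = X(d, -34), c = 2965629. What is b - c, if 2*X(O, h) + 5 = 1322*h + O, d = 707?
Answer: -2987752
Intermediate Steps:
X(O, h) = -5/2 + O/2 + 661*h (X(O, h) = -5/2 + (1322*h + O)/2 = -5/2 + (O + 1322*h)/2 = -5/2 + (O/2 + 661*h) = -5/2 + O/2 + 661*h)
b = -22123 (b = -5/2 + (½)*707 + 661*(-34) = -5/2 + 707/2 - 22474 = -22123)
b - c = -22123 - 1*2965629 = -22123 - 2965629 = -2987752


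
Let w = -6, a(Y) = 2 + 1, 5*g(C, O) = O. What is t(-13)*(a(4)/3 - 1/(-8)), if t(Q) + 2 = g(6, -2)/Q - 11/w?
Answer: -159/1040 ≈ -0.15288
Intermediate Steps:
g(C, O) = O/5
a(Y) = 3
t(Q) = -⅙ - 2/(5*Q) (t(Q) = -2 + (((⅕)*(-2))/Q - 11/(-6)) = -2 + (-2/(5*Q) - 11*(-⅙)) = -2 + (-2/(5*Q) + 11/6) = -2 + (11/6 - 2/(5*Q)) = -⅙ - 2/(5*Q))
t(-13)*(a(4)/3 - 1/(-8)) = ((1/30)*(-12 - 5*(-13))/(-13))*(3/3 - 1/(-8)) = ((1/30)*(-1/13)*(-12 + 65))*(3*(⅓) - 1*(-⅛)) = ((1/30)*(-1/13)*53)*(1 + ⅛) = -53/390*9/8 = -159/1040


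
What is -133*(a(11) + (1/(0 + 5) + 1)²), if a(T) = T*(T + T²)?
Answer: -4832688/25 ≈ -1.9331e+5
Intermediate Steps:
-133*(a(11) + (1/(0 + 5) + 1)²) = -133*(11²*(1 + 11) + (1/(0 + 5) + 1)²) = -133*(121*12 + (1/5 + 1)²) = -133*(1452 + (⅕ + 1)²) = -133*(1452 + (6/5)²) = -133*(1452 + 36/25) = -133*36336/25 = -4832688/25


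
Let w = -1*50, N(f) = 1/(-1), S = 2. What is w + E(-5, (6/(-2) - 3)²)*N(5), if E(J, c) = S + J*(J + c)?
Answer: 103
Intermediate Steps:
N(f) = -1
E(J, c) = 2 + J*(J + c)
w = -50
w + E(-5, (6/(-2) - 3)²)*N(5) = -50 + (2 + (-5)² - 5*(6/(-2) - 3)²)*(-1) = -50 + (2 + 25 - 5*(6*(-½) - 3)²)*(-1) = -50 + (2 + 25 - 5*(-3 - 3)²)*(-1) = -50 + (2 + 25 - 5*(-6)²)*(-1) = -50 + (2 + 25 - 5*36)*(-1) = -50 + (2 + 25 - 180)*(-1) = -50 - 153*(-1) = -50 + 153 = 103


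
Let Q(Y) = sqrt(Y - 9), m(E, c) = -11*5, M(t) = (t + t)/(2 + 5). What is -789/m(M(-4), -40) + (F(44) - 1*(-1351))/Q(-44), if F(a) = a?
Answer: 789/55 - 1395*I*sqrt(53)/53 ≈ 14.345 - 191.62*I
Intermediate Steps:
M(t) = 2*t/7 (M(t) = (2*t)/7 = (2*t)*(1/7) = 2*t/7)
m(E, c) = -55
Q(Y) = sqrt(-9 + Y)
-789/m(M(-4), -40) + (F(44) - 1*(-1351))/Q(-44) = -789/(-55) + (44 - 1*(-1351))/(sqrt(-9 - 44)) = -789*(-1/55) + (44 + 1351)/(sqrt(-53)) = 789/55 + 1395/((I*sqrt(53))) = 789/55 + 1395*(-I*sqrt(53)/53) = 789/55 - 1395*I*sqrt(53)/53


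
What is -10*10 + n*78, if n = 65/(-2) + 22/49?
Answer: -127399/49 ≈ -2600.0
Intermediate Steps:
n = -3141/98 (n = 65*(-1/2) + 22*(1/49) = -65/2 + 22/49 = -3141/98 ≈ -32.051)
-10*10 + n*78 = -10*10 - 3141/98*78 = -100 - 122499/49 = -127399/49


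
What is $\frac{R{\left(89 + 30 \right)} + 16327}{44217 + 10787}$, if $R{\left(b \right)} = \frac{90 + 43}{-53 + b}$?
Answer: $\frac{1077715}{3630264} \approx 0.29687$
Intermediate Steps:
$R{\left(b \right)} = \frac{133}{-53 + b}$
$\frac{R{\left(89 + 30 \right)} + 16327}{44217 + 10787} = \frac{\frac{133}{-53 + \left(89 + 30\right)} + 16327}{44217 + 10787} = \frac{\frac{133}{-53 + 119} + 16327}{55004} = \left(\frac{133}{66} + 16327\right) \frac{1}{55004} = \frac{1077715}{66} \cdot \frac{1}{55004} = \frac{1077715}{3630264}$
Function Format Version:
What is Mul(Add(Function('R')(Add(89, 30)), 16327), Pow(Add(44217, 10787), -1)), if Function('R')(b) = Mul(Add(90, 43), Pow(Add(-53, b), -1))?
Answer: Rational(1077715, 3630264) ≈ 0.29687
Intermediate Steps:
Function('R')(b) = Mul(133, Pow(Add(-53, b), -1))
Mul(Add(Function('R')(Add(89, 30)), 16327), Pow(Add(44217, 10787), -1)) = Mul(Add(Mul(133, Pow(Add(-53, Add(89, 30)), -1)), 16327), Pow(Add(44217, 10787), -1)) = Mul(Add(Mul(133, Pow(Add(-53, 119), -1)), 16327), Pow(55004, -1)) = Mul(Add(Mul(133, Pow(66, -1)), 16327), Rational(1, 55004)) = Mul(Add(Mul(133, Rational(1, 66)), 16327), Rational(1, 55004)) = Mul(Add(Rational(133, 66), 16327), Rational(1, 55004)) = Mul(Rational(1077715, 66), Rational(1, 55004)) = Rational(1077715, 3630264)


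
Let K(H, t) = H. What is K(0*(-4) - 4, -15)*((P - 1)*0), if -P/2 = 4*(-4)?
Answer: 0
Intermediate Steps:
P = 32 (P = -8*(-4) = -2*(-16) = 32)
K(0*(-4) - 4, -15)*((P - 1)*0) = (0*(-4) - 4)*((32 - 1)*0) = (0 - 4)*(31*0) = -4*0 = 0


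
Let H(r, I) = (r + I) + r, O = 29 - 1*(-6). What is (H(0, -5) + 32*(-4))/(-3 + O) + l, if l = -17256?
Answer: -552325/32 ≈ -17260.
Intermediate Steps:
O = 35 (O = 29 + 6 = 35)
H(r, I) = I + 2*r (H(r, I) = (I + r) + r = I + 2*r)
(H(0, -5) + 32*(-4))/(-3 + O) + l = ((-5 + 2*0) + 32*(-4))/(-3 + 35) - 17256 = ((-5 + 0) - 128)/32 - 17256 = (-5 - 128)*(1/32) - 17256 = -133*1/32 - 17256 = -133/32 - 17256 = -552325/32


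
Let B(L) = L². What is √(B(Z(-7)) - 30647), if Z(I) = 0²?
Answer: I*√30647 ≈ 175.06*I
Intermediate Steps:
Z(I) = 0
√(B(Z(-7)) - 30647) = √(0² - 30647) = √(0 - 30647) = √(-30647) = I*√30647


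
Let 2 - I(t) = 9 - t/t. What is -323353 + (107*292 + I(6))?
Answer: -292115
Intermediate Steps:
I(t) = -6 (I(t) = 2 - (9 - t/t) = 2 - (9 - 1*1) = 2 - (9 - 1) = 2 - 1*8 = 2 - 8 = -6)
-323353 + (107*292 + I(6)) = -323353 + (107*292 - 6) = -323353 + (31244 - 6) = -323353 + 31238 = -292115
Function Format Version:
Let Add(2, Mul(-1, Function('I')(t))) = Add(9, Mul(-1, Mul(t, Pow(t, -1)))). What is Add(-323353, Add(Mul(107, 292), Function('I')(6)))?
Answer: -292115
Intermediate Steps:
Function('I')(t) = -6 (Function('I')(t) = Add(2, Mul(-1, Add(9, Mul(-1, Mul(t, Pow(t, -1)))))) = Add(2, Mul(-1, Add(9, Mul(-1, 1)))) = Add(2, Mul(-1, Add(9, -1))) = Add(2, Mul(-1, 8)) = Add(2, -8) = -6)
Add(-323353, Add(Mul(107, 292), Function('I')(6))) = Add(-323353, Add(Mul(107, 292), -6)) = Add(-323353, Add(31244, -6)) = Add(-323353, 31238) = -292115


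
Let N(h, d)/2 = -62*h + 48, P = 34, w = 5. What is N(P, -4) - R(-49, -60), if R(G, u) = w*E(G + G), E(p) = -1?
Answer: -4115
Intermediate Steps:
R(G, u) = -5 (R(G, u) = 5*(-1) = -5)
N(h, d) = 96 - 124*h (N(h, d) = 2*(-62*h + 48) = 2*(48 - 62*h) = 96 - 124*h)
N(P, -4) - R(-49, -60) = (96 - 124*34) - 1*(-5) = (96 - 4216) + 5 = -4120 + 5 = -4115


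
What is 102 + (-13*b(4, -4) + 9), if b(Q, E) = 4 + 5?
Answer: -6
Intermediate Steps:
b(Q, E) = 9
102 + (-13*b(4, -4) + 9) = 102 + (-13*9 + 9) = 102 + (-117 + 9) = 102 - 108 = -6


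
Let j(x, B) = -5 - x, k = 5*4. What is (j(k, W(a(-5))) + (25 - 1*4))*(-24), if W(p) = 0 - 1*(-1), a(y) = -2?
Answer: 96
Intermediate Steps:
W(p) = 1 (W(p) = 0 + 1 = 1)
k = 20
(j(k, W(a(-5))) + (25 - 1*4))*(-24) = ((-5 - 1*20) + (25 - 1*4))*(-24) = ((-5 - 20) + (25 - 4))*(-24) = (-25 + 21)*(-24) = -4*(-24) = 96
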